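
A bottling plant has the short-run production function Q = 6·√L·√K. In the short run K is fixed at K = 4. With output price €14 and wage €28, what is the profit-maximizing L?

With K = 4, MP_L = (1/2)·6·L^(-1/2)·4^(1/2) = 6·L^(-1/2).
Profit maximization for a price taker requires P·MP_L = w: 14·6·L^(-1/2) = 28.
So L^(-1/2) = 1/3, which gives L = 9.

L* = 9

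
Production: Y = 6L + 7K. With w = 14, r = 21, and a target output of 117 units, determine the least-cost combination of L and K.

The inputs are perfect substitutes, so the firm uses whichever has the lower cost per unit of output.
Cost per unit of output via L is w/6 = 7/3; via K it is r/7 = 3. L is cheaper.
Producing Y = 117 with L alone: L = 19.5, K = 0.

L* = 19.5, K* = 0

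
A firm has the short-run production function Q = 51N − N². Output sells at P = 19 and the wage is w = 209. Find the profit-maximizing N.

The marginal product of N is MP_N = 51 − 2N.
A price-taking firm hires until the value of the marginal product equals the wage: P·MP_N = w, so 19·(51 − 2N) = 209.
Then 51 − 2N = 11, giving N = 20.

N* = 20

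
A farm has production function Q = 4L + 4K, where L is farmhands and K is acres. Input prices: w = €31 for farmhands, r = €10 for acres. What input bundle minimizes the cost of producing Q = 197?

The inputs are perfect substitutes, so the firm uses whichever has the lower cost per unit of output.
Cost per unit of output via L is w/4 = 7.75; via K it is r/4 = 2.5. K is cheaper.
Producing Q = 197 with K alone: L = 0, K = 49.25.

L* = 0, K* = 49.25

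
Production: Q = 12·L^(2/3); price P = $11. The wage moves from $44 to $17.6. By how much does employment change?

From P·MP_L = w with MP_L = 8·L^(-1/3), the labor demand is L(w) = (88/w)^(3).
At w = 44: L = 8. At w = 17.6: L = 125.
ΔL = 125 − 8 = 117.

ΔL = 117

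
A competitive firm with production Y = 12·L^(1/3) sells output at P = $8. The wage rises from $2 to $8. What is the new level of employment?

L* = 8

From P·MP_L = w with MP_L = 4·L^(-2/3), the labor demand is L(w) = (32/w)^(3/2).
At w = 2: L = 64. At w = 8: L = 8.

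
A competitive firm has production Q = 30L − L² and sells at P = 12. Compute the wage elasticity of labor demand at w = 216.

From P·MP_L = w with MP_L = 30 − 2L, labor demand is L(w) = (30 − w/12)/2.
dL/dw = −1/(24) = -1/24.
At w = 216, L = 6, so ε = (dL/dw)·(w/L) = (-1/24)·(216/6) = -1.5.

ε = -1.5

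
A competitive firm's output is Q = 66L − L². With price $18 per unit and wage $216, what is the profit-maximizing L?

The marginal product of L is MP_L = 66 − 2L.
A price-taking firm hires until the value of the marginal product equals the wage: P·MP_L = w, so 18·(66 − 2L) = 216.
Then 66 − 2L = 12, giving L = 27.

L* = 27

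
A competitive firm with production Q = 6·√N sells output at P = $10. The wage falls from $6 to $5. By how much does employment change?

From P·MP_N = w with MP_N = 3·N^(-1/2), the labor demand is N(w) = (30/w)^(2).
At w = 6: N = 25. At w = 5: N = 36.
ΔN = 36 − 25 = 11.

ΔN = 11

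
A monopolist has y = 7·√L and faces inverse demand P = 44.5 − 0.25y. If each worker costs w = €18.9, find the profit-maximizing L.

Marginal revenue from the inverse demand is MR = 44.5 − 0.5y.
The marginal product is MP_L = 3.5·L^(-1/2).
A monopolist hires until marginal revenue product equals the wage: MR·MP_L = w.
At L, y = 7·√L. Substituting and solving: (44.5 − 3.5·√L)·3.5·L^(-1/2) = 18.9 gives L = 25.

L* = 25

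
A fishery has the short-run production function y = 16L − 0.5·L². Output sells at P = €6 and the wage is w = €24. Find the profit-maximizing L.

L* = 12

The marginal product of L is MP_L = 16 − L.
A price-taking firm hires until the value of the marginal product equals the wage: P·MP_L = w, so 6·(16 − L) = 24.
Then 16 − L = 4, giving L = 12.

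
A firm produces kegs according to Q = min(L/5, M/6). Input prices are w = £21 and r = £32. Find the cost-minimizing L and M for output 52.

L* = 260, M* = 312

With a fixed-proportions technology, the cost-minimizing bundle uses no slack in either input: L/5 = M/6 = Q.
So L = 5·52 = 260 and M = 6·52 = 312.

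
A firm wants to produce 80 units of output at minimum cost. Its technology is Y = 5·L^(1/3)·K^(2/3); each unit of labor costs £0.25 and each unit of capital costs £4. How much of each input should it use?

Cost minimization requires the marginal rate of technical substitution to equal the input-price ratio: MP_L/MP_K = w/r.
Here MP_L/MP_K = (1/3)·(K/L)/(2/3) = 0.5·(K/L). Setting this equal to 0.25/4 = 0.0625 gives K = 0.125L.
Substituting into Y = 80: 5·L^(1/3)·(0.125L)^(2/3) = 80.
Solving, L = 64 and K = 8.

L* = 64, K* = 8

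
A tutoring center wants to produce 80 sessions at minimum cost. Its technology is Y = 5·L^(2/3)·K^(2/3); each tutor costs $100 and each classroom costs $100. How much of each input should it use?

L* = 8, K* = 8

Cost minimization requires the marginal rate of technical substitution to equal the input-price ratio: MP_L/MP_K = w/r.
Here MP_L/MP_K = (2/3)·(K/L)/(2/3) = (K/L). Setting this equal to 100/100 = 1 gives K = L.
Substituting into Y = 80: 5·L^(2/3)·(L)^(2/3) = 80.
Solving, L = 8 and K = 8.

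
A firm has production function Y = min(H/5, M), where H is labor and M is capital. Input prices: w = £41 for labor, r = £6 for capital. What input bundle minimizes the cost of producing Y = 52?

H* = 260, M* = 52

With a fixed-proportions technology, the cost-minimizing bundle uses no slack in either input: H/5 = M = Y.
So H = 5·52 = 260 and M = 52.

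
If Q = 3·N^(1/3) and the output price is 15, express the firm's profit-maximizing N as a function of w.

MP_N = (1/3)·3·N^(-2/3) = N^(-2/3).
Setting P·MP_N = w: 15·N^(-2/3) = w.
Solving for N: N^(-2/3) = w/15, so N = (15/w)^(3/2).

N(w) = (15/w)^(3/2)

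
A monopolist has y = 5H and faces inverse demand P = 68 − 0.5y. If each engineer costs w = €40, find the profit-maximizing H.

Marginal revenue from the inverse demand is MR = 68 − y.
The marginal product is MP_H = 5.
A monopolist hires until marginal revenue product equals the wage: MR·MP_H = w.
(68 − 5H)·5 = 40, so H = 12.

H* = 12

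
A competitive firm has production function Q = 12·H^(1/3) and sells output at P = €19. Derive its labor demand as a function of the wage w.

MP_H = (1/3)·12·H^(-2/3) = 4·H^(-2/3).
Setting P·MP_H = w: 76·H^(-2/3) = w.
Solving for H: H^(-2/3) = w/76, so H = (76/w)^(3/2).

H(w) = (76/w)^(3/2)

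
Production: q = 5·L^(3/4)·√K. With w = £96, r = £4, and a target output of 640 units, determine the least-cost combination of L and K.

L* = 16, K* = 256

Cost minimization requires the marginal rate of technical substitution to equal the input-price ratio: MP_L/MP_K = w/r.
Here MP_L/MP_K = (3/4)·(K/L)/(1/2) = 1.5·(K/L). Setting this equal to 96/4 = 24 gives K = 16L.
Substituting into q = 640: 5·L^(3/4)·(16L)^(1/2) = 640.
Solving, L = 16 and K = 256.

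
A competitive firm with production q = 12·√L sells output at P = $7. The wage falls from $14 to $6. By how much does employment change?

From P·MP_L = w with MP_L = 6·L^(-1/2), the labor demand is L(w) = (42/w)^(2).
At w = 14: L = 9. At w = 6: L = 49.
ΔL = 49 − 9 = 40.

ΔL = 40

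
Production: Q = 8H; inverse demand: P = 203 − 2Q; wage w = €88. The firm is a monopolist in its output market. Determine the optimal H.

H* = 6

Marginal revenue from the inverse demand is MR = 203 − 4Q.
The marginal product is MP_H = 8.
A monopolist hires until marginal revenue product equals the wage: MR·MP_H = w.
(203 − 32H)·8 = 88, so H = 6.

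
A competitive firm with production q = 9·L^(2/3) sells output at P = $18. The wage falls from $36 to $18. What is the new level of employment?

L* = 216

From P·MP_L = w with MP_L = 6·L^(-1/3), the labor demand is L(w) = (108/w)^(3).
At w = 36: L = 27. At w = 18: L = 216.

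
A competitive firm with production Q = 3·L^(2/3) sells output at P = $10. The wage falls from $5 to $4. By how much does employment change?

ΔL = 61

From P·MP_L = w with MP_L = 2·L^(-1/3), the labor demand is L(w) = (20/w)^(3).
At w = 5: L = 64. At w = 4: L = 125.
ΔL = 125 − 64 = 61.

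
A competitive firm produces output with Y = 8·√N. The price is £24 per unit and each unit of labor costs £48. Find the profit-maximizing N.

MP_N = (1/2)·8·N^(-1/2) = 4·N^(-1/2).
Profit maximization for a price taker requires P·MP_N = w: 24·4·N^(-1/2) = 48.
So N^(-1/2) = 0.5, which gives N = 4.

N* = 4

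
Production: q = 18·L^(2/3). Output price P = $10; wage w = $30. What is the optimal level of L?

L* = 64

MP_L = (2/3)·18·L^(-1/3) = 12·L^(-1/3).
Profit maximization for a price taker requires P·MP_L = w: 10·12·L^(-1/3) = 30.
So L^(-1/3) = 0.25, which gives L = 64.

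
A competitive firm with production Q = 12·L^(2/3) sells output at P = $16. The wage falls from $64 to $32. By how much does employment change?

From P·MP_L = w with MP_L = 8·L^(-1/3), the labor demand is L(w) = (128/w)^(3).
At w = 64: L = 8. At w = 32: L = 64.
ΔL = 64 − 8 = 56.

ΔL = 56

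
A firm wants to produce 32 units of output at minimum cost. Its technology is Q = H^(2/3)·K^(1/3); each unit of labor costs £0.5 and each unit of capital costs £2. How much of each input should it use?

Cost minimization requires the marginal rate of technical substitution to equal the input-price ratio: MP_H/MP_K = w/r.
Here MP_H/MP_K = (2/3)·(K/H)/(1/3) = 2·(K/H). Setting this equal to 0.5/2 = 0.25 gives K = 0.125H.
Substituting into Q = 32: H^(2/3)·(0.125H)^(1/3) = 32.
Solving, H = 64 and K = 8.

H* = 64, K* = 8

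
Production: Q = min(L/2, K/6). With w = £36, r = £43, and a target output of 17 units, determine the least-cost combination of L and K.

L* = 34, K* = 102

With a fixed-proportions technology, the cost-minimizing bundle uses no slack in either input: L/2 = K/6 = Q.
So L = 2·17 = 34 and K = 6·17 = 102.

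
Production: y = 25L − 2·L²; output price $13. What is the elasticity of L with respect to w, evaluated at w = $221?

ε = -2.125

From P·MP_L = w with MP_L = 25 − 4L, labor demand is L(w) = (25 − w/13)/4.
dL/dw = −1/(52) = -1/52.
At w = 221, L = 2, so ε = (dL/dw)·(w/L) = (-1/52)·(221/2) = -2.125.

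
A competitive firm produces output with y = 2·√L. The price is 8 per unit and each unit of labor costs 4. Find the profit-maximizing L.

L* = 4

MP_L = (1/2)·2·L^(-1/2) = L^(-1/2).
Profit maximization for a price taker requires P·MP_L = w: 8·L^(-1/2) = 4.
So L^(-1/2) = 0.5, which gives L = 4.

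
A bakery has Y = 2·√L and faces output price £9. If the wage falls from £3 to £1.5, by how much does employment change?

ΔL = 27

From P·MP_L = w with MP_L = L^(-1/2), the labor demand is L(w) = (9/w)^(2).
At w = 3: L = 9. At w = 1.5: L = 36.
ΔL = 36 − 9 = 27.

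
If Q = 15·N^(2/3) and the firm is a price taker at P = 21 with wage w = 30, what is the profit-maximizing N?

MP_N = (2/3)·15·N^(-1/3) = 10·N^(-1/3).
Profit maximization for a price taker requires P·MP_N = w: 21·10·N^(-1/3) = 30.
So N^(-1/3) = 1/7, which gives N = 343.

N* = 343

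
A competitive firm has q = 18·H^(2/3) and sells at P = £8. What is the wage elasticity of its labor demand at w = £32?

MP_H = (2/3)·18·H^(-1/3), so P·MP_H = w gives 96·H^(-1/3) = w.
Solving, H(w) = (96/w)^(3). This is a constant-elasticity form: H ∝ w^(−3), so ε = −3.

ε = -3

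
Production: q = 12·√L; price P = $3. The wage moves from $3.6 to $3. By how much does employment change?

ΔL = 11

From P·MP_L = w with MP_L = 6·L^(-1/2), the labor demand is L(w) = (18/w)^(2).
At w = 3.6: L = 25. At w = 3: L = 36.
ΔL = 36 − 25 = 11.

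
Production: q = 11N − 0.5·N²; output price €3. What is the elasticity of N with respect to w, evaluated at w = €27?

ε = -4.5

From P·MP_N = w with MP_N = 11 − N, labor demand is N(w) = 11 − w/3.
dN/dw = −1/(3) = -1/3.
At w = 27, N = 2, so ε = (dN/dw)·(w/N) = (-1/3)·(27/2) = -4.5.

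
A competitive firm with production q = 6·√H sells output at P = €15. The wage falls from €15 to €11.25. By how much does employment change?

ΔH = 7

From P·MP_H = w with MP_H = 3·H^(-1/2), the labor demand is H(w) = (45/w)^(2).
At w = 15: H = 9. At w = 11.25: H = 16.
ΔH = 16 − 9 = 7.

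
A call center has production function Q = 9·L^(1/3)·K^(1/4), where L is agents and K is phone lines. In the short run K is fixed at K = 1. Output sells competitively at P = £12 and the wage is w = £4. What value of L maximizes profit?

With K = 1, MP_L = (1/3)·9·L^(-2/3)·1^(1/4) = 3·L^(-2/3).
Profit maximization for a price taker requires P·MP_L = w: 12·3·L^(-2/3) = 4.
So L^(-2/3) = 1/9, which gives L = 27.

L* = 27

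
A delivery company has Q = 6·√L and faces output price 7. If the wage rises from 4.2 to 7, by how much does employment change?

From P·MP_L = w with MP_L = 3·L^(-1/2), the labor demand is L(w) = (21/w)^(2).
At w = 4.2: L = 25. At w = 7: L = 9.
ΔL = 9 − 25 = -16.

ΔL = -16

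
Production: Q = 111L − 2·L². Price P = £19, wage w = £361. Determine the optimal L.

L* = 23

The marginal product of L is MP_L = 111 − 4L.
A price-taking firm hires until the value of the marginal product equals the wage: P·MP_L = w, so 19·(111 − 4L) = 361.
Then 111 − 4L = 19, giving L = 23.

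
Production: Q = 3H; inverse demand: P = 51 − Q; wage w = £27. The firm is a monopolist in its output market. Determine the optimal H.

H* = 7

Marginal revenue from the inverse demand is MR = 51 − 2Q.
The marginal product is MP_H = 3.
A monopolist hires until marginal revenue product equals the wage: MR·MP_H = w.
(51 − 6H)·3 = 27, so H = 7.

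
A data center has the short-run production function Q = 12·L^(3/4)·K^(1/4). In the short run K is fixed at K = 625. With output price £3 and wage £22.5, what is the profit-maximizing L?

With K = 625, MP_L = (3/4)·12·L^(-1/4)·625^(1/4) = 45·L^(-1/4).
Profit maximization for a price taker requires P·MP_L = w: 3·45·L^(-1/4) = 22.5.
So L^(-1/4) = 1/6, which gives L = 1296.

L* = 1296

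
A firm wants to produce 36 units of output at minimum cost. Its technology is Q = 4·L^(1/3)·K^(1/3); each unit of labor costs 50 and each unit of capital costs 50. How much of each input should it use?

Cost minimization requires the marginal rate of technical substitution to equal the input-price ratio: MP_L/MP_K = w/r.
Here MP_L/MP_K = (1/3)·(K/L)/(1/3) = (K/L). Setting this equal to 50/50 = 1 gives K = L.
Substituting into Q = 36: 4·L^(1/3)·(L)^(1/3) = 36.
Solving, L = 27 and K = 27.

L* = 27, K* = 27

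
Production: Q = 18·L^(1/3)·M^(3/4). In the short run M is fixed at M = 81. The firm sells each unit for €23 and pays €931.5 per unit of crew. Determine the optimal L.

With M = 81, MP_L = (1/3)·18·L^(-2/3)·81^(3/4) = 162·L^(-2/3).
Profit maximization for a price taker requires P·MP_L = w: 23·162·L^(-2/3) = 931.5.
So L^(-2/3) = 0.25, which gives L = 8.

L* = 8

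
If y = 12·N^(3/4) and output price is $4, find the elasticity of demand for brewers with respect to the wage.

ε = -4

MP_N = (3/4)·12·N^(-1/4), so P·MP_N = w gives 36·N^(-1/4) = w.
Solving, N(w) = (36/w)^(4). This is a constant-elasticity form: N ∝ w^(−4), so ε = −4.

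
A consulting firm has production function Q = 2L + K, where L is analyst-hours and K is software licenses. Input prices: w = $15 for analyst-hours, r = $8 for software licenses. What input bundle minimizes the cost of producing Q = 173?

L* = 86.5, K* = 0

The inputs are perfect substitutes, so the firm uses whichever has the lower cost per unit of output.
Cost per unit of output via L is 7.5; via K it is 8. L is cheaper.
Producing Q = 173 with L alone: L = 86.5, K = 0.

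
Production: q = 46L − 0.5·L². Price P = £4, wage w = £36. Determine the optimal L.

The marginal product of L is MP_L = 46 − L.
A price-taking firm hires until the value of the marginal product equals the wage: P·MP_L = w, so 4·(46 − L) = 36.
Then 46 − L = 9, giving L = 37.

L* = 37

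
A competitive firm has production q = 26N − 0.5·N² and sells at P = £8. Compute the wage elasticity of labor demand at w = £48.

From P·MP_N = w with MP_N = 26 − N, labor demand is N(w) = 26 − w/8.
dN/dw = −1/(8) = -0.125.
At w = 48, N = 20, so ε = (dN/dw)·(w/N) = (-0.125)·(48/20) = -0.3.

ε = -0.3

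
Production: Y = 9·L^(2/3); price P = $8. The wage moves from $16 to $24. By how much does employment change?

ΔL = -19

From P·MP_L = w with MP_L = 6·L^(-1/3), the labor demand is L(w) = (48/w)^(3).
At w = 16: L = 27. At w = 24: L = 8.
ΔL = 8 − 27 = -19.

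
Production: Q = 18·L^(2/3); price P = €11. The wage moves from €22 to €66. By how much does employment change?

ΔL = -208

From P·MP_L = w with MP_L = 12·L^(-1/3), the labor demand is L(w) = (132/w)^(3).
At w = 22: L = 216. At w = 66: L = 8.
ΔL = 8 − 216 = -208.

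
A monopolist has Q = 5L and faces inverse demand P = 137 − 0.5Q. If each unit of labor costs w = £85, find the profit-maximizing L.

L* = 24

Marginal revenue from the inverse demand is MR = 137 − Q.
The marginal product is MP_L = 5.
A monopolist hires until marginal revenue product equals the wage: MR·MP_L = w.
(137 − 5L)·5 = 85, so L = 24.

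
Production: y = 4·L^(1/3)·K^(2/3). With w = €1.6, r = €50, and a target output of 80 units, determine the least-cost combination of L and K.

L* = 125, K* = 8

Cost minimization requires the marginal rate of technical substitution to equal the input-price ratio: MP_L/MP_K = w/r.
Here MP_L/MP_K = (1/3)·(K/L)/(2/3) = 0.5·(K/L). Setting this equal to 1.6/50 = 0.032 gives K = 0.064L.
Substituting into y = 80: 4·L^(1/3)·(0.064L)^(2/3) = 80.
Solving, L = 125 and K = 8.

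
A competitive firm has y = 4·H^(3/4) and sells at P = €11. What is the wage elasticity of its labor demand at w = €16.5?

MP_H = (3/4)·4·H^(-1/4), so P·MP_H = w gives 33·H^(-1/4) = w.
Solving, H(w) = (33/w)^(4). This is a constant-elasticity form: H ∝ w^(−4), so ε = −4.

ε = -4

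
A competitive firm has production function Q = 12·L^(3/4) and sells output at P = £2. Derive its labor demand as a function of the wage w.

L(w) = 104976/w^(4)

MP_L = (3/4)·12·L^(-1/4) = 9·L^(-1/4).
Setting P·MP_L = w: 18·L^(-1/4) = w.
Solving for L: L^(-1/4) = w/18, so L = (18/w)^(4).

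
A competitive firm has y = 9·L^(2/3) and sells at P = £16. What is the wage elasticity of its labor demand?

ε = -3

MP_L = (2/3)·9·L^(-1/3), so P·MP_L = w gives 96·L^(-1/3) = w.
Solving, L(w) = (96/w)^(3). This is a constant-elasticity form: L ∝ w^(−3), so ε = −3.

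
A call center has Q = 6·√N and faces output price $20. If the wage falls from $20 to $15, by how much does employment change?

ΔN = 7

From P·MP_N = w with MP_N = 3·N^(-1/2), the labor demand is N(w) = (60/w)^(2).
At w = 20: N = 9. At w = 15: N = 16.
ΔN = 16 − 9 = 7.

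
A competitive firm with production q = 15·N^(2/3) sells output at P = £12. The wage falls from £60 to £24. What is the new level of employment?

N* = 125

From P·MP_N = w with MP_N = 10·N^(-1/3), the labor demand is N(w) = (120/w)^(3).
At w = 60: N = 8. At w = 24: N = 125.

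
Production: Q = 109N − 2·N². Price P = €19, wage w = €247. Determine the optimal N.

N* = 24

The marginal product of N is MP_N = 109 − 4N.
A price-taking firm hires until the value of the marginal product equals the wage: P·MP_N = w, so 19·(109 − 4N) = 247.
Then 109 − 4N = 13, giving N = 24.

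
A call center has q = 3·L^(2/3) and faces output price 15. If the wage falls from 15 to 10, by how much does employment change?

ΔL = 19

From P·MP_L = w with MP_L = 2·L^(-1/3), the labor demand is L(w) = (30/w)^(3).
At w = 15: L = 8. At w = 10: L = 27.
ΔL = 27 − 8 = 19.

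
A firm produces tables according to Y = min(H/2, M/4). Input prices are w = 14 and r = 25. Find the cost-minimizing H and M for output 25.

With a fixed-proportions technology, the cost-minimizing bundle uses no slack in either input: H/2 = M/4 = Y.
So H = 2·25 = 50 and M = 4·25 = 100.

H* = 50, M* = 100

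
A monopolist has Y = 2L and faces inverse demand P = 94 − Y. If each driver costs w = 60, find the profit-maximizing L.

Marginal revenue from the inverse demand is MR = 94 − 2Y.
The marginal product is MP_L = 2.
A monopolist hires until marginal revenue product equals the wage: MR·MP_L = w.
(94 − 4L)·2 = 60, so L = 16.

L* = 16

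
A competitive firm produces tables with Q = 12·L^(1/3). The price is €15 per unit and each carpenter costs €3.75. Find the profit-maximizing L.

MP_L = (1/3)·12·L^(-2/3) = 4·L^(-2/3).
Profit maximization for a price taker requires P·MP_L = w: 15·4·L^(-2/3) = 3.75.
So L^(-2/3) = 0.0625, which gives L = 64.

L* = 64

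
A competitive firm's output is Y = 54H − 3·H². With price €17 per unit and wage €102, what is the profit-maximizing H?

The marginal product of H is MP_H = 54 − 6H.
A price-taking firm hires until the value of the marginal product equals the wage: P·MP_H = w, so 17·(54 − 6H) = 102.
Then 54 − 6H = 6, giving H = 8.

H* = 8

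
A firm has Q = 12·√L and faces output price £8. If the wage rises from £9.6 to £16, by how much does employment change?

From P·MP_L = w with MP_L = 6·L^(-1/2), the labor demand is L(w) = (48/w)^(2).
At w = 9.6: L = 25. At w = 16: L = 9.
ΔL = 9 − 25 = -16.

ΔL = -16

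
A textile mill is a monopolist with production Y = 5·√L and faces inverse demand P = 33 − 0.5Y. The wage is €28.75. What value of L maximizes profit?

Marginal revenue from the inverse demand is MR = 33 − Y.
The marginal product is MP_L = 2.5·L^(-1/2).
A monopolist hires until marginal revenue product equals the wage: MR·MP_L = w.
At L, Y = 5·√L. Substituting and solving: (33 − 5·√L)·2.5·L^(-1/2) = 28.75 gives L = 4.

L* = 4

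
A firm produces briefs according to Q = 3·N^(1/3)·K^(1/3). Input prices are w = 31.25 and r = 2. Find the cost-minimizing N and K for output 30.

Cost minimization requires the marginal rate of technical substitution to equal the input-price ratio: MP_N/MP_K = w/r.
Here MP_N/MP_K = (1/3)·(K/N)/(1/3) = (K/N). Setting this equal to 31.25/2 = 15.625 gives K = 15.625N.
Substituting into Q = 30: 3·N^(1/3)·(15.625N)^(1/3) = 30.
Solving, N = 8 and K = 125.

N* = 8, K* = 125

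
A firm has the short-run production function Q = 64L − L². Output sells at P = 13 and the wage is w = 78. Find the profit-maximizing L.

The marginal product of L is MP_L = 64 − 2L.
A price-taking firm hires until the value of the marginal product equals the wage: P·MP_L = w, so 13·(64 − 2L) = 78.
Then 64 − 2L = 6, giving L = 29.

L* = 29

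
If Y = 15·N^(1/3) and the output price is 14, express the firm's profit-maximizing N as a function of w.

N(w) = (70/w)^(3/2)

MP_N = (1/3)·15·N^(-2/3) = 5·N^(-2/3).
Setting P·MP_N = w: 70·N^(-2/3) = w.
Solving for N: N^(-2/3) = w/70, so N = (70/w)^(3/2).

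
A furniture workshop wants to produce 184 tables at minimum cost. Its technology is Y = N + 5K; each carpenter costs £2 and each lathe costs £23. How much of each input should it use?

N* = 184, K* = 0

The inputs are perfect substitutes, so the firm uses whichever has the lower cost per unit of output.
Cost per unit of output via N is 2; via K it is 4.6. N is cheaper.
Producing Y = 184 with N alone: N = 184, K = 0.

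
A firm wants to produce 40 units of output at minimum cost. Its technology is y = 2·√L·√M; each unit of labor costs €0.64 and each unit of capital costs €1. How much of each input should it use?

Cost minimization requires the marginal rate of technical substitution to equal the input-price ratio: MP_L/MP_M = w/r.
Here MP_L/MP_M = (1/2)·(M/L)/(1/2) = (M/L). Setting this equal to 0.64/1 = 0.64 gives M = 0.64L.
Substituting into y = 40: 2·L^(1/2)·(0.64L)^(1/2) = 40.
Solving, L = 25 and M = 16.

L* = 25, M* = 16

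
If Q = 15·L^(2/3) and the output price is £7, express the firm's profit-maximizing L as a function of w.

MP_L = (2/3)·15·L^(-1/3) = 10·L^(-1/3).
Setting P·MP_L = w: 70·L^(-1/3) = w.
Solving for L: L^(-1/3) = w/70, so L = (70/w)^(3).

L(w) = 343000/w³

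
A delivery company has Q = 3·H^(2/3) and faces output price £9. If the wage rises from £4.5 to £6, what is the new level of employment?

From P·MP_H = w with MP_H = 2·H^(-1/3), the labor demand is H(w) = (18/w)^(3).
At w = 4.5: H = 64. At w = 6: H = 27.

H* = 27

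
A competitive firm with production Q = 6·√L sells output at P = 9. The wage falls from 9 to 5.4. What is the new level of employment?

From P·MP_L = w with MP_L = 3·L^(-1/2), the labor demand is L(w) = (27/w)^(2).
At w = 9: L = 9. At w = 5.4: L = 25.

L* = 25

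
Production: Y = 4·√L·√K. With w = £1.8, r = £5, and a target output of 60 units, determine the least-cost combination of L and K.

Cost minimization requires the marginal rate of technical substitution to equal the input-price ratio: MP_L/MP_K = w/r.
Here MP_L/MP_K = (1/2)·(K/L)/(1/2) = (K/L). Setting this equal to 1.8/5 = 0.36 gives K = 0.36L.
Substituting into Y = 60: 4·L^(1/2)·(0.36L)^(1/2) = 60.
Solving, L = 25 and K = 9.

L* = 25, K* = 9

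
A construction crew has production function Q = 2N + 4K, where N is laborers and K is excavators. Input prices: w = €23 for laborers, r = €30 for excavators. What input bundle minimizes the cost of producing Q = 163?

N* = 0, K* = 40.75

The inputs are perfect substitutes, so the firm uses whichever has the lower cost per unit of output.
Cost per unit of output via N is w/2 = 11.5; via K it is r/4 = 7.5. K is cheaper.
Producing Q = 163 with K alone: N = 0, K = 40.75.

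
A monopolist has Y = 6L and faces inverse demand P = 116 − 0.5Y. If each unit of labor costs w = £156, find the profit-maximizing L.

L* = 15

Marginal revenue from the inverse demand is MR = 116 − Y.
The marginal product is MP_L = 6.
A monopolist hires until marginal revenue product equals the wage: MR·MP_L = w.
(116 − 6L)·6 = 156, so L = 15.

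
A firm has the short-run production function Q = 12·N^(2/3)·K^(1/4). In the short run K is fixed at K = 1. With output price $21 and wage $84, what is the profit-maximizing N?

N* = 8

With K = 1, MP_N = (2/3)·12·N^(-1/3)·1^(1/4) = 8·N^(-1/3).
Profit maximization for a price taker requires P·MP_N = w: 21·8·N^(-1/3) = 84.
So N^(-1/3) = 0.5, which gives N = 8.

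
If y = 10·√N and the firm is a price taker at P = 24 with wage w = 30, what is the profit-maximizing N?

MP_N = (1/2)·10·N^(-1/2) = 5·N^(-1/2).
Profit maximization for a price taker requires P·MP_N = w: 24·5·N^(-1/2) = 30.
So N^(-1/2) = 0.25, which gives N = 16.

N* = 16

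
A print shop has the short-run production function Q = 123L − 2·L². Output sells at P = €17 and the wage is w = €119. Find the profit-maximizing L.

L* = 29

The marginal product of L is MP_L = 123 − 4L.
A price-taking firm hires until the value of the marginal product equals the wage: P·MP_L = w, so 17·(123 − 4L) = 119.
Then 123 − 4L = 7, giving L = 29.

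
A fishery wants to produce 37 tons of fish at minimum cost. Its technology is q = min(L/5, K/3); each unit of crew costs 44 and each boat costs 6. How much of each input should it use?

L* = 185, K* = 111

With a fixed-proportions technology, the cost-minimizing bundle uses no slack in either input: L/5 = K/3 = q.
So L = 5·37 = 185 and K = 3·37 = 111.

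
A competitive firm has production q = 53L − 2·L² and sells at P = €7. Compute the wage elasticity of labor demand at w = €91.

ε = -0.325

From P·MP_L = w with MP_L = 53 − 4L, labor demand is L(w) = (53 − w/7)/4.
dL/dw = −1/(28) = -1/28.
At w = 91, L = 10, so ε = (dL/dw)·(w/L) = (-1/28)·(91/10) = -0.325.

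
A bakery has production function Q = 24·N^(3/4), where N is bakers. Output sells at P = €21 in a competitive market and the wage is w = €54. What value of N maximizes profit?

MP_N = (3/4)·24·N^(-1/4) = 18·N^(-1/4).
Profit maximization for a price taker requires P·MP_N = w: 21·18·N^(-1/4) = 54.
So N^(-1/4) = 1/7, which gives N = 2401.

N* = 2401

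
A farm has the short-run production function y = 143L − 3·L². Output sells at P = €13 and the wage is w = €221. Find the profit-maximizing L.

L* = 21

The marginal product of L is MP_L = 143 − 6L.
A price-taking firm hires until the value of the marginal product equals the wage: P·MP_L = w, so 13·(143 − 6L) = 221.
Then 143 − 6L = 17, giving L = 21.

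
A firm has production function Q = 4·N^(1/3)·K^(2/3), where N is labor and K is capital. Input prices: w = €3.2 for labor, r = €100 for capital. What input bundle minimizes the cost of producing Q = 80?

N* = 125, K* = 8

Cost minimization requires the marginal rate of technical substitution to equal the input-price ratio: MP_N/MP_K = w/r.
Here MP_N/MP_K = (1/3)·(K/N)/(2/3) = 0.5·(K/N). Setting this equal to 3.2/100 = 0.032 gives K = 0.064N.
Substituting into Q = 80: 4·N^(1/3)·(0.064N)^(2/3) = 80.
Solving, N = 125 and K = 8.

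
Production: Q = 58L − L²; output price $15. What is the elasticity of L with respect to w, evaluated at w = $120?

From P·MP_L = w with MP_L = 58 − 2L, labor demand is L(w) = (58 − w/15)/2.
dL/dw = −1/(30) = -1/30.
At w = 120, L = 25, so ε = (dL/dw)·(w/L) = (-1/30)·(120/25) = -0.16.

ε = -0.16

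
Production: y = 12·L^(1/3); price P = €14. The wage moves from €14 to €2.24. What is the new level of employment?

L* = 125

From P·MP_L = w with MP_L = 4·L^(-2/3), the labor demand is L(w) = (56/w)^(3/2).
At w = 14: L = 8. At w = 2.24: L = 125.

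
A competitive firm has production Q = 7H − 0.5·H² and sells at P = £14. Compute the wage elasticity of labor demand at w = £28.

From P·MP_H = w with MP_H = 7 − H, labor demand is H(w) = 7 − w/14.
dH/dw = −1/(14) = -1/14.
At w = 28, H = 5, so ε = (dH/dw)·(w/H) = (-1/14)·(28/5) = -0.4.

ε = -0.4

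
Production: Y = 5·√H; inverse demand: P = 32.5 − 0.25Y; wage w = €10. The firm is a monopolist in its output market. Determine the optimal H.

H* = 25

Marginal revenue from the inverse demand is MR = 32.5 − 0.5Y.
The marginal product is MP_H = 2.5·H^(-1/2).
A monopolist hires until marginal revenue product equals the wage: MR·MP_H = w.
At H, Y = 5·√H. Substituting and solving: (32.5 − 2.5·√H)·2.5·H^(-1/2) = 10 gives H = 25.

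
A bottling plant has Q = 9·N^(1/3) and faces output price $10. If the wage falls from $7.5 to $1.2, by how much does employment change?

From P·MP_N = w with MP_N = 3·N^(-2/3), the labor demand is N(w) = (30/w)^(3/2).
At w = 7.5: N = 8. At w = 1.2: N = 125.
ΔN = 125 − 8 = 117.

ΔN = 117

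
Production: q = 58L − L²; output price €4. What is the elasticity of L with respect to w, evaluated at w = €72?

From P·MP_L = w with MP_L = 58 − 2L, labor demand is L(w) = (58 − w/4)/2.
dL/dw = −1/(8) = -0.125.
At w = 72, L = 20, so ε = (dL/dw)·(w/L) = (-0.125)·(72/20) = -0.45.

ε = -0.45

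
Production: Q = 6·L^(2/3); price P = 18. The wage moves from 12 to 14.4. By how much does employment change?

From P·MP_L = w with MP_L = 4·L^(-1/3), the labor demand is L(w) = (72/w)^(3).
At w = 12: L = 216. At w = 14.4: L = 125.
ΔL = 125 − 216 = -91.

ΔL = -91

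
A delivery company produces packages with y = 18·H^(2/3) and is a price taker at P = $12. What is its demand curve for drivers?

H(w) = 2985984/w³

MP_H = (2/3)·18·H^(-1/3) = 12·H^(-1/3).
Setting P·MP_H = w: 144·H^(-1/3) = w.
Solving for H: H^(-1/3) = w/144, so H = (144/w)^(3).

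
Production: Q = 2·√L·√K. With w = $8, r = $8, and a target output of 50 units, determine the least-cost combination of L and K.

Cost minimization requires the marginal rate of technical substitution to equal the input-price ratio: MP_L/MP_K = w/r.
Here MP_L/MP_K = (1/2)·(K/L)/(1/2) = (K/L). Setting this equal to 8/8 = 1 gives K = L.
Substituting into Q = 50: 2·L^(1/2)·(L)^(1/2) = 50.
Solving, L = 25 and K = 25.

L* = 25, K* = 25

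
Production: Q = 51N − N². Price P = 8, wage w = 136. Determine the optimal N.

N* = 17

The marginal product of N is MP_N = 51 − 2N.
A price-taking firm hires until the value of the marginal product equals the wage: P·MP_N = w, so 8·(51 − 2N) = 136.
Then 51 − 2N = 17, giving N = 17.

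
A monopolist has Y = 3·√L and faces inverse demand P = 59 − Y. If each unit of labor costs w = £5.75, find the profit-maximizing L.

Marginal revenue from the inverse demand is MR = 59 − 2Y.
The marginal product is MP_L = 1.5·L^(-1/2).
A monopolist hires until marginal revenue product equals the wage: MR·MP_L = w.
At L, Y = 3·√L. Substituting and solving: (59 − 6·√L)·1.5·L^(-1/2) = 5.75 gives L = 36.

L* = 36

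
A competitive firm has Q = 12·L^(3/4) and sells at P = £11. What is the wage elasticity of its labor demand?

MP_L = (3/4)·12·L^(-1/4), so P·MP_L = w gives 99·L^(-1/4) = w.
Solving, L(w) = (99/w)^(4). This is a constant-elasticity form: L ∝ w^(−4), so ε = −4.

ε = -4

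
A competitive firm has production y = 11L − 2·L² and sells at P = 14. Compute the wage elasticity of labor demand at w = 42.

ε = -0.375

From P·MP_L = w with MP_L = 11 − 4L, labor demand is L(w) = (11 − w/14)/4.
dL/dw = −1/(56) = -1/56.
At w = 42, L = 2, so ε = (dL/dw)·(w/L) = (-1/56)·(42/2) = -0.375.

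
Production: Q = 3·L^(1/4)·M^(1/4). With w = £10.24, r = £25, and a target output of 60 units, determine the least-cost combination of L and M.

Cost minimization requires the marginal rate of technical substitution to equal the input-price ratio: MP_L/MP_M = w/r.
Here MP_L/MP_M = (1/4)·(M/L)/(1/4) = (M/L). Setting this equal to 10.24/25 = 0.4096 gives M = 0.4096L.
Substituting into Q = 60: 3·L^(1/4)·(0.4096L)^(1/4) = 60.
Solving, L = 625 and M = 256.

L* = 625, M* = 256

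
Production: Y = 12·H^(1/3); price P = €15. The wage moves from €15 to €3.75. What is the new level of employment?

H* = 64

From P·MP_H = w with MP_H = 4·H^(-2/3), the labor demand is H(w) = (60/w)^(3/2).
At w = 15: H = 8. At w = 3.75: H = 64.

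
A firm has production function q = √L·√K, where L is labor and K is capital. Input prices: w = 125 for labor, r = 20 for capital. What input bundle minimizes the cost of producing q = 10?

L* = 4, K* = 25

Cost minimization requires the marginal rate of technical substitution to equal the input-price ratio: MP_L/MP_K = w/r.
Here MP_L/MP_K = (1/2)·(K/L)/(1/2) = (K/L). Setting this equal to 125/20 = 6.25 gives K = 6.25L.
Substituting into q = 10: L^(1/2)·(6.25L)^(1/2) = 10.
Solving, L = 4 and K = 25.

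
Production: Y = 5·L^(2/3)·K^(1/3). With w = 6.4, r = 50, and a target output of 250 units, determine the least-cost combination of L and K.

Cost minimization requires the marginal rate of technical substitution to equal the input-price ratio: MP_L/MP_K = w/r.
Here MP_L/MP_K = (2/3)·(K/L)/(1/3) = 2·(K/L). Setting this equal to 6.4/50 = 0.128 gives K = 0.064L.
Substituting into Y = 250: 5·L^(2/3)·(0.064L)^(1/3) = 250.
Solving, L = 125 and K = 8.

L* = 125, K* = 8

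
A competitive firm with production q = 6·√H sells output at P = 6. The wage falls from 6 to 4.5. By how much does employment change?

From P·MP_H = w with MP_H = 3·H^(-1/2), the labor demand is H(w) = (18/w)^(2).
At w = 6: H = 9. At w = 4.5: H = 16.
ΔH = 16 − 9 = 7.

ΔH = 7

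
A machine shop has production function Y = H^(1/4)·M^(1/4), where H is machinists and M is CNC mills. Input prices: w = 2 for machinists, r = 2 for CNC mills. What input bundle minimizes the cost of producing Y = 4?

Cost minimization requires the marginal rate of technical substitution to equal the input-price ratio: MP_H/MP_M = w/r.
Here MP_H/MP_M = (1/4)·(M/H)/(1/4) = (M/H). Setting this equal to 2/2 = 1 gives M = H.
Substituting into Y = 4: H^(1/4)·(H)^(1/4) = 4.
Solving, H = 16 and M = 16.

H* = 16, M* = 16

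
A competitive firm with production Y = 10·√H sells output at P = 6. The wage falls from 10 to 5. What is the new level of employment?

H* = 36

From P·MP_H = w with MP_H = 5·H^(-1/2), the labor demand is H(w) = (30/w)^(2).
At w = 10: H = 9. At w = 5: H = 36.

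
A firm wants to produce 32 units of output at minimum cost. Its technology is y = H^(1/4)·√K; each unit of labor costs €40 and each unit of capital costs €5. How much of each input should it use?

H* = 16, K* = 256

Cost minimization requires the marginal rate of technical substitution to equal the input-price ratio: MP_H/MP_K = w/r.
Here MP_H/MP_K = (1/4)·(K/H)/(1/2) = 0.5·(K/H). Setting this equal to 40/5 = 8 gives K = 16H.
Substituting into y = 32: H^(1/4)·(16H)^(1/2) = 32.
Solving, H = 16 and K = 256.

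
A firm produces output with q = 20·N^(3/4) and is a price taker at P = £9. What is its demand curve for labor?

MP_N = (3/4)·20·N^(-1/4) = 15·N^(-1/4).
Setting P·MP_N = w: 135·N^(-1/4) = w.
Solving for N: N^(-1/4) = w/135, so N = (135/w)^(4).

N(w) = (135/w)^(4)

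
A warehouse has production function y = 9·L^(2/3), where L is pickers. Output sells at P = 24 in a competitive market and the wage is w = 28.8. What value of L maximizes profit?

MP_L = (2/3)·9·L^(-1/3) = 6·L^(-1/3).
Profit maximization for a price taker requires P·MP_L = w: 24·6·L^(-1/3) = 28.8.
So L^(-1/3) = 0.2, which gives L = 125.

L* = 125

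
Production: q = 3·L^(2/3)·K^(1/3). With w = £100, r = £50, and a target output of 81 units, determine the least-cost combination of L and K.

Cost minimization requires the marginal rate of technical substitution to equal the input-price ratio: MP_L/MP_K = w/r.
Here MP_L/MP_K = (2/3)·(K/L)/(1/3) = 2·(K/L). Setting this equal to 100/50 = 2 gives K = L.
Substituting into q = 81: 3·L^(2/3)·(L)^(1/3) = 81.
Solving, L = 27 and K = 27.

L* = 27, K* = 27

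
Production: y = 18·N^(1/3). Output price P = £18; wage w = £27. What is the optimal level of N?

N* = 8

MP_N = (1/3)·18·N^(-2/3) = 6·N^(-2/3).
Profit maximization for a price taker requires P·MP_N = w: 18·6·N^(-2/3) = 27.
So N^(-2/3) = 0.25, which gives N = 8.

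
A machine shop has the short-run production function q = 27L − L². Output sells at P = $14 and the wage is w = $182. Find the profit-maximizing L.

The marginal product of L is MP_L = 27 − 2L.
A price-taking firm hires until the value of the marginal product equals the wage: P·MP_L = w, so 14·(27 − 2L) = 182.
Then 27 − 2L = 13, giving L = 7.

L* = 7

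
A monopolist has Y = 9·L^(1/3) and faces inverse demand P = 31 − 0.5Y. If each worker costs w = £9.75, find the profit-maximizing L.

Marginal revenue from the inverse demand is MR = 31 − Y.
The marginal product is MP_L = 3·L^(-2/3).
A monopolist hires until marginal revenue product equals the wage: MR·MP_L = w.
At L, Y = 9·L^(1/3). Substituting and solving: (31 − 9·L^(1/3))·3·L^(-2/3) = 9.75 gives L = 8.

L* = 8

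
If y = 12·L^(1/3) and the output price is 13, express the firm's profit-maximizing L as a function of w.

L(w) = (52/w)^(3/2)

MP_L = (1/3)·12·L^(-2/3) = 4·L^(-2/3).
Setting P·MP_L = w: 52·L^(-2/3) = w.
Solving for L: L^(-2/3) = w/52, so L = (52/w)^(3/2).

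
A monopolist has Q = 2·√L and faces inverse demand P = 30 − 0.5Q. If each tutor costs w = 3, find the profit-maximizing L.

Marginal revenue from the inverse demand is MR = 30 − Q.
The marginal product is MP_L = L^(-1/2).
A monopolist hires until marginal revenue product equals the wage: MR·MP_L = w.
At L, Q = 2·√L. Substituting and solving: (30 − 2·√L)·L^(-1/2) = 3 gives L = 36.

L* = 36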